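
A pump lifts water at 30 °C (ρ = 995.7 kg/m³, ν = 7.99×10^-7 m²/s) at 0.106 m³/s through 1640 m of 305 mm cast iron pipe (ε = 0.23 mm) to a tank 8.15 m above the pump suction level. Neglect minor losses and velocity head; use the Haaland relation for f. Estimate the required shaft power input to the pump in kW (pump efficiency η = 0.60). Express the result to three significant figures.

V = 4Q/(πD²) = 1.451 m/s; Re = 5.54×10^5; ε/D = 7.54×10^-4; f = 0.01897
h_f = f(L/D)V²/2g = 10.94 m
Total head H = z + h_f = 8.15 + 10.94 = 19.09 m
P_hyd = ρgQH = 995.7·9.81·0.106·19.09 = 19.77 kW
P_shaft = P_hyd/η = 19.77/0.60 = 32.95 kW

P_shaft ≈ 32.9 kW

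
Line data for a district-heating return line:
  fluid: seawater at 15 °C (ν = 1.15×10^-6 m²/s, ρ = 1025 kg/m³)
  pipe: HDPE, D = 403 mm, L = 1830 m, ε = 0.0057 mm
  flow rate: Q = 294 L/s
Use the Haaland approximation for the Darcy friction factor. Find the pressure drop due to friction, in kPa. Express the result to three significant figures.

Δp ≈ 151 kPa

V = 4Q/(πD²) = 4·0.294/(π·0.403²) = 2.305 m/s
Re = VD/ν = 2.305·0.403/1.15×10^-6 = 8.08×10^5 → turbulent
ε/D = 0.0057/403 = 1.41×10^-5
Haaland: f = 0.01224
h_f = f(L/D)V²/(2g) = 0.01224·(1830/0.403)·2.305²/(2·9.81) = 15.05 m
Δp = ρg·h_f = 1025·9.81·15.05 = 151.3 kPa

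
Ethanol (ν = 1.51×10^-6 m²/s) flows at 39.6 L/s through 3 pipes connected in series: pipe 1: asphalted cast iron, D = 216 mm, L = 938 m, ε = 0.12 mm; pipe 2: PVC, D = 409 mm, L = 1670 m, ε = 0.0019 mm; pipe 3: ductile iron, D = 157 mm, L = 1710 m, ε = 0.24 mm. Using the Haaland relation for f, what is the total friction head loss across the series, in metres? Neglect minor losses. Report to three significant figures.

Pipe 1: V = 1.081 m/s, Re = 1.55×10^5, ε/D = 5.56×10^-4, f = 0.01936, h_1 = f(L/D)V²/2g = 5.004 m
Pipe 2: V = 0.3014 m/s, Re = 8.16×10^4, ε/D = 4.65×10^-6, f = 0.01862, h_2 = f(L/D)V²/2g = 0.3520 m
Pipe 3: V = 2.046 m/s, Re = 2.13×10^5, ε/D = 0.00153, f = 0.02276, h_3 = f(L/D)V²/2g = 52.87 m
Series → Q common, losses add: H = Σh = 58.23 m

H ≈ 58.2 m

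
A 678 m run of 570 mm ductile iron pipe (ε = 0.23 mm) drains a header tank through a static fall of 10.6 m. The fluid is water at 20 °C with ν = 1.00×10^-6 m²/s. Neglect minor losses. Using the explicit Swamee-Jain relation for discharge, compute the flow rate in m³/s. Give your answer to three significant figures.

Swamee-Jain (Type II): Q = -0.965·√(gD⁵h_f/L)·ln[ε/(3.7D) + √(3.17ν²L/(gD³h_f))]
√(gD⁵h_f/L) = √(9.81·0.570⁵·10.6/678) = 0.09606
ε/(3.7D) = 1.09×10^-4; √(3.17ν²L/(gD³h_f)) = 1.06×10^-5
Q = -0.965·0.09606·ln(1.196×10^-4) = 0.8372 m³/s
Check: V = 3.28 m/s, Re = 1.87×10^6, f = 0.01632, h_f = 10.7 m ≈ 10.6 m ✓

Q ≈ 0.837 m³/s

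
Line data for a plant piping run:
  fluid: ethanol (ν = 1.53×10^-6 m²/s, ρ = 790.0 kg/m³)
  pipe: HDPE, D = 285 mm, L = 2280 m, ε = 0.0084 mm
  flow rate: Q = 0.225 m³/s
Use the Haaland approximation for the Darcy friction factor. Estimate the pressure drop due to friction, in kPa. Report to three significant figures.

Δp ≈ 506 kPa

V = 4Q/(πD²) = 4·0.225/(π·0.285²) = 3.527 m/s
Re = VD/ν = 3.527·0.285/1.53×10^-6 = 6.57×10^5 → turbulent
ε/D = 0.0084/285 = 2.95×10^-5
Haaland: f = 0.01287
h_f = f(L/D)V²/(2g) = 0.01287·(2280/0.285)·3.527²/(2·9.81) = 65.30 m
Δp = ρg·h_f = 790.0·9.81·65.30 = 506.0 kPa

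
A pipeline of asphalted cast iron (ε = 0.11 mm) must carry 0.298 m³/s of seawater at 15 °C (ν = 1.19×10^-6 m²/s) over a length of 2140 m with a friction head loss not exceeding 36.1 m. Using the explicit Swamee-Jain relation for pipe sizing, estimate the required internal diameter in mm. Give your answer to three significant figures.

D ≈ 375 mm

Swamee-Jain (Type III): D = 0.66·[ε^1.25·(LQ²/(gh_f))^4.75 + ν·Q^9.4·(L/(gh_f))^5.2]^0.04
LQ²/(gh_f) = 0.5366; L/(gh_f) = 6.043
Term 1 = ε^1.25·(…)^4.75 = 5.86×10^-7; Term 2 = ν·Q^9.4·(…)^5.2 = 1.57×10^-7
D = 0.66·(5.86×10^-7 + 1.57×10^-7)^0.04 = 0.3753 m = 375 mm
Check: V = 2.69 m/s, Re = 8.50×10^5, f = 0.01581, h_f = 33.4 m ≈ 36.1 m ✓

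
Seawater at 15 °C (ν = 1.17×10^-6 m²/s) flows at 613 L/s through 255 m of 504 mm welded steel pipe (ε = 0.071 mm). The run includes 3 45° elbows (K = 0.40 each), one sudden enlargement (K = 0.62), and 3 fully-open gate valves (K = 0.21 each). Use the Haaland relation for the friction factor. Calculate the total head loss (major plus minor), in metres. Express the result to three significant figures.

H_L ≈ 4.50 m

V = 4Q/(πD²) = 3.073 m/s; V²/2g = 0.4812 m
Re = 1.32×10^6, ε/D = 1.41×10^-4 → f = 0.01366 (Haaland)
Major: h_f = f(L/D)·V²/2g = 0.01366·506.0·0.4812 = 3.326 m
Minor: ΣK = 2.45; h_m = ΣK·V²/2g = 1.179 m
Total H_L = 3.326 + 1.179 = 4.505 m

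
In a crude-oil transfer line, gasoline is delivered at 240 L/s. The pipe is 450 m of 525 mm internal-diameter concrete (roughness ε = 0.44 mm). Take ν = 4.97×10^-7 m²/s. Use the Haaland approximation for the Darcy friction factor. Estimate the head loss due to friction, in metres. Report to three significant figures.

h_f ≈ 1.03 m

V = 4Q/(πD²) = 4·0.240/(π·0.525²) = 1.109 m/s
Re = VD/ν = 1.109·0.525/4.97×10^-7 = 1.17×10^6 → turbulent
ε/D = 0.44/525 = 8.38×10^-4
Haaland: f = 0.01911
h_f = f(L/D)V²/(2g) = 0.01911·(450/0.525)·1.109²/(2·9.81) = 1.026 m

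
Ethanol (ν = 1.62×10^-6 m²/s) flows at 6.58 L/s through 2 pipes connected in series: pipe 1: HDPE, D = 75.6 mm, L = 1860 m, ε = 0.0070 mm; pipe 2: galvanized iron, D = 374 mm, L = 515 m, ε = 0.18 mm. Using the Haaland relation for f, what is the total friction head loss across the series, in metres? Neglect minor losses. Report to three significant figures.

Pipe 1: V = 1.466 m/s, Re = 6.84×10^4, ε/D = 9.26×10^-5, f = 0.01964, h_1 = f(L/D)V²/2g = 52.93 m
Pipe 2: V = 0.05990 m/s, Re = 1.38×10^4, ε/D = 4.81×10^-4, f = 0.02901, h_2 = f(L/D)V²/2g = 0.007305 m
Series → Q common, losses add: H = Σh = 52.94 m

H ≈ 52.9 m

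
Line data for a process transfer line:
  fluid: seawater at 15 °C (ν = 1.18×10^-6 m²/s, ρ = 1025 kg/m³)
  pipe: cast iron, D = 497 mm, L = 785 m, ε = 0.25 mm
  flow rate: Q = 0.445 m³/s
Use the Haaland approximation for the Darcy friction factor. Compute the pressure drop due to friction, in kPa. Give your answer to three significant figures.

V = 4Q/(πD²) = 4·0.445/(π·0.497²) = 2.294 m/s
Re = VD/ν = 2.294·0.497/1.18×10^-6 = 9.66×10^5 → turbulent
ε/D = 0.25/497 = 5.03×10^-4
Haaland: f = 0.01721
h_f = f(L/D)V²/(2g) = 0.01721·(785/0.497)·2.294²/(2·9.81) = 7.289 m
Δp = ρg·h_f = 1025·9.81·7.289 = 73.29 kPa

Δp ≈ 73.3 kPa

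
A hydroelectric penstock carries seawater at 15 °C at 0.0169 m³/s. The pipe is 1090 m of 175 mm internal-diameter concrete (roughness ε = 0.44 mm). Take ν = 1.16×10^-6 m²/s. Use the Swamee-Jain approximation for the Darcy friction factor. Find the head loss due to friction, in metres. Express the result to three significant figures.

V = 4Q/(πD²) = 4·0.0169/(π·0.175²) = 0.7026 m/s
Re = VD/ν = 0.7026·0.175/1.16×10^-6 = 1.06×10^5 → turbulent
ε/D = 0.44/175 = 0.00251
Swamee-Jain: f = 0.02653
h_f = f(L/D)V²/(2g) = 0.02653·(1090/0.175)·0.7026²/(2·9.81) = 4.158 m

h_f ≈ 4.16 m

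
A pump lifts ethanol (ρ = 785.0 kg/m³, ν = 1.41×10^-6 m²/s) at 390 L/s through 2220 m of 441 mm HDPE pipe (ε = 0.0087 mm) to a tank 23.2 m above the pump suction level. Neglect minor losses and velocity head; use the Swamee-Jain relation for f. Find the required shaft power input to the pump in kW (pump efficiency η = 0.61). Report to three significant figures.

P_shaft ≈ 217 kW

V = 4Q/(πD²) = 2.553 m/s; Re = 7.99×10^5; ε/D = 1.97×10^-5; f = 0.01247
h_f = f(L/D)V²/2g = 20.86 m
Total head H = z + h_f = 23.2 + 20.86 = 44.06 m
P_hyd = ρgQH = 785.0·9.81·0.390·44.06 = 132.3 kW
P_shaft = P_hyd/η = 132.3/0.61 = 216.9 kW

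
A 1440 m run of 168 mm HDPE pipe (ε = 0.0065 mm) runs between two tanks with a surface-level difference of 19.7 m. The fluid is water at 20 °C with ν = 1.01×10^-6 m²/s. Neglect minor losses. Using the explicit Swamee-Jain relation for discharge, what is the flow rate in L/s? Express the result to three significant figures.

Swamee-Jain (Type II): Q = -0.965·√(gD⁵h_f/L)·ln[ε/(3.7D) + √(3.17ν²L/(gD³h_f))]
√(gD⁵h_f/L) = √(9.81·0.168⁵·19.7/1440) = 0.004238
ε/(3.7D) = 1.05×10^-5; √(3.17ν²L/(gD³h_f)) = 7.13×10^-5
Q = -0.965·0.004238·ln(8.174×10^-5) = 0.03849 m³/s
Check: V = 1.74 m/s, Re = 2.89×10^5, f = 0.01491, h_f = 19.6 m ≈ 19.7 m ✓

Q ≈ 38.5 L/s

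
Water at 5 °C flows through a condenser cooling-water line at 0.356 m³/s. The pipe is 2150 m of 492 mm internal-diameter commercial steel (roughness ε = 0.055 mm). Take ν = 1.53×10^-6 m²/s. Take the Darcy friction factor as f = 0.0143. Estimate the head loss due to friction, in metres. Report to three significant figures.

V = 4Q/(πD²) = 4·0.356/(π·0.492²) = 1.873 m/s
h_f = f(L/D)V²/(2g) = 0.01430·(2150/0.492)·1.873²/(2·9.81) = 11.17 m

h_f ≈ 11.2 m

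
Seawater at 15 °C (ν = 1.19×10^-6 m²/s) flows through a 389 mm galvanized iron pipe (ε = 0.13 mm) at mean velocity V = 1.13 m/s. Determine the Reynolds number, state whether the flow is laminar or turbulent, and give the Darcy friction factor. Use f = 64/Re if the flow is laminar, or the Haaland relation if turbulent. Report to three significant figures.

Re = VD/ν = 1.130·0.389/1.19×10^-6 = 3.69×10^5
Re > 4000 → turbulent; ε/D = 3.34×10^-4
Haaland: f = 0.01676

Re ≈ 3.69×10^5; turbulent; f ≈ 0.0168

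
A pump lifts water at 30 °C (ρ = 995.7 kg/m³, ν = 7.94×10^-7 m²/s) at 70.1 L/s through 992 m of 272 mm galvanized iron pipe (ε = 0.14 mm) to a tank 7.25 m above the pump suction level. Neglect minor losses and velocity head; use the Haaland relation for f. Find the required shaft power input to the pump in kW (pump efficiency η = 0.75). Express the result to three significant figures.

P_shaft ≈ 11.0 kW

V = 4Q/(πD²) = 1.206 m/s; Re = 4.13×10^5; ε/D = 5.15×10^-4; f = 0.01783
h_f = f(L/D)V²/2g = 4.823 m
Total head H = z + h_f = 7.25 + 4.823 = 12.07 m
P_hyd = ρgQH = 995.7·9.81·0.0701·12.07 = 8.267 kW
P_shaft = P_hyd/η = 8.267/0.75 = 11.02 kW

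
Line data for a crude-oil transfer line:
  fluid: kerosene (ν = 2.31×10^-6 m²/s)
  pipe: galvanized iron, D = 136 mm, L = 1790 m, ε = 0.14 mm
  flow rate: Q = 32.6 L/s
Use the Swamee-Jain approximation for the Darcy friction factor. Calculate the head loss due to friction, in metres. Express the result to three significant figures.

V = 4Q/(πD²) = 4·0.0326/(π·0.136²) = 2.244 m/s
Re = VD/ν = 2.244·0.136/2.31×10^-6 = 1.32×10^5 → turbulent
ε/D = 0.14/136 = 0.00103
Swamee-Jain: f = 0.02192
h_f = f(L/D)V²/(2g) = 0.02192·(1790/0.136)·2.244²/(2·9.81) = 74.05 m

h_f ≈ 74.0 m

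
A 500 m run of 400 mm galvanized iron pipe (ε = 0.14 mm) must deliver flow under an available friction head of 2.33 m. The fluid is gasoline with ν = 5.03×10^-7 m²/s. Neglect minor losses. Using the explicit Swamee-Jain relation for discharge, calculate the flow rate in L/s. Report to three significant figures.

Swamee-Jain (Type II): Q = -0.965·√(gD⁵h_f/L)·ln[ε/(3.7D) + √(3.17ν²L/(gD³h_f))]
√(gD⁵h_f/L) = √(9.81·0.400⁵·2.33/500) = 0.02164
ε/(3.7D) = 9.46×10^-5; √(3.17ν²L/(gD³h_f)) = 1.66×10^-5
Q = -0.965·0.02164·ln(1.112×10^-4) = 0.1901 m³/s
Check: V = 1.51 m/s, Re = 1.20×10^6, f = 0.01608, h_f = 2.34 m ≈ 2.33 m ✓

Q ≈ 190 L/s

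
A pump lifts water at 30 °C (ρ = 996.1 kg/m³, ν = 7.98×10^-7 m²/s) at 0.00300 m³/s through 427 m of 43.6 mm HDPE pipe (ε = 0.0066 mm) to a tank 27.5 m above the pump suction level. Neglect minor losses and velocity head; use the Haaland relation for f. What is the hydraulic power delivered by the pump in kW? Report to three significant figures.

V = 4Q/(πD²) = 2.009 m/s; Re = 1.10×10^5; ε/D = 1.51×10^-4; f = 0.01821
h_f = f(L/D)V²/2g = 36.69 m
Total head H = z + h_f = 27.5 + 36.69 = 64.19 m
P_hyd = ρgQH = 996.1·9.81·0.00300·64.19 = 1.882 kW

P_hyd ≈ 1.88 kW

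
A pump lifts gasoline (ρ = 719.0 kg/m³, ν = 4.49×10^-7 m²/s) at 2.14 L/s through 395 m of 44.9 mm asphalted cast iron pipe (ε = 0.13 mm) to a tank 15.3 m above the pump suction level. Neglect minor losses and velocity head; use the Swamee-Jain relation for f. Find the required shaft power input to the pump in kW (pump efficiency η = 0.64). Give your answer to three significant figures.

P_shaft ≈ 0.885 kW

V = 4Q/(πD²) = 1.352 m/s; Re = 1.35×10^5; ε/D = 0.00290; f = 0.02713
h_f = f(L/D)V²/2g = 22.22 m
Total head H = z + h_f = 15.3 + 22.22 = 37.52 m
P_hyd = ρgQH = 719.0·9.81·0.00214·37.52 = 0.5663 kW
P_shaft = P_hyd/η = 0.5663/0.64 = 0.8849 kW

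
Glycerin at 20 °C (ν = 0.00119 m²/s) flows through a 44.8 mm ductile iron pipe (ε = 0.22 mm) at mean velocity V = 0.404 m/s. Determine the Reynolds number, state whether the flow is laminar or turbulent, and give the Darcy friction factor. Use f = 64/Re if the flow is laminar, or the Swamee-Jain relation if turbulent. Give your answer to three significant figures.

Re = VD/ν = 0.4040·0.0448/0.00119 = 15.2
Re < 2300 → laminar → f = 64/Re = 4.208

Re ≈ 15.2; laminar; f = 64/Re ≈ 4.21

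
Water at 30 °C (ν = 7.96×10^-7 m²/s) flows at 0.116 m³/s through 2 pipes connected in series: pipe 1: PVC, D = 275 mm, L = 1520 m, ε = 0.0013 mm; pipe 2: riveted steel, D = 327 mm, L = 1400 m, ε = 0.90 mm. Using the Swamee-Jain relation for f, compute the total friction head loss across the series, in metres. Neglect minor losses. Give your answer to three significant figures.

H ≈ 24.2 m

Pipe 1: V = 1.953 m/s, Re = 6.75×10^5, ε/D = 4.73×10^-6, f = 0.01251, h_1 = f(L/D)V²/2g = 13.44 m
Pipe 2: V = 1.381 m/s, Re = 5.67×10^5, ε/D = 0.00275, f = 0.02590, h_2 = f(L/D)V²/2g = 10.78 m
Series → Q common, losses add: H = Σh = 24.22 m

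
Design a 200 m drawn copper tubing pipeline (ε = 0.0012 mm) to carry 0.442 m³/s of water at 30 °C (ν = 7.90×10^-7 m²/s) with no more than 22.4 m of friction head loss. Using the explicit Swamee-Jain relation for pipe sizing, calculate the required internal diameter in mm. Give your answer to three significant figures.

D ≈ 272 mm

Swamee-Jain (Type III): D = 0.66·[ε^1.25·(LQ²/(gh_f))^4.75 + ν·Q^9.4·(L/(gh_f))^5.2]^0.04
LQ²/(gh_f) = 0.1778; L/(gh_f) = 0.9101
Term 1 = ε^1.25·(…)^4.75 = 1.09×10^-11; Term 2 = ν·Q^9.4·(…)^5.2 = 2.25×10^-10
D = 0.66·(1.09×10^-11 + 2.25×10^-10)^0.04 = 0.2719 m = 272 mm
Check: V = 7.61 m/s, Re = 2.62×10^6, f = 0.01013, h_f = 22.0 m ≈ 22.4 m ✓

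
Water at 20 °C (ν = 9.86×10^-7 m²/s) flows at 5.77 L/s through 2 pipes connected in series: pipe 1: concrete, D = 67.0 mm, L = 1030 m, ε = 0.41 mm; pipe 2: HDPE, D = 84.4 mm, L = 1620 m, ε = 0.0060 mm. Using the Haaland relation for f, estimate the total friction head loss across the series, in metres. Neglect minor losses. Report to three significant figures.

H ≈ 88.7 m

Pipe 1: V = 1.637 m/s, Re = 1.11×10^5, ε/D = 0.00612, f = 0.03305, h_1 = f(L/D)V²/2g = 69.37 m
Pipe 2: V = 1.031 m/s, Re = 8.83×10^4, ε/D = 7.11×10^-5, f = 0.01858, h_2 = f(L/D)V²/2g = 19.33 m
Series → Q common, losses add: H = Σh = 88.70 m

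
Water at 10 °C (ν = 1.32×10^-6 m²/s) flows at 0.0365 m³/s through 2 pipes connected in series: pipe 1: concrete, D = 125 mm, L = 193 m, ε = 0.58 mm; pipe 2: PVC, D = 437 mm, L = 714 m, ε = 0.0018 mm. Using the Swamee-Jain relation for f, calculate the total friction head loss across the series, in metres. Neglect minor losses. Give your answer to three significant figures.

H ≈ 21.1 m

Pipe 1: V = 2.974 m/s, Re = 2.82×10^5, ε/D = 0.00464, f = 0.03019, h_1 = f(L/D)V²/2g = 21.02 m
Pipe 2: V = 0.2434 m/s, Re = 8.06×10^4, ε/D = 4.12×10^-6, f = 0.01872, h_2 = f(L/D)V²/2g = 0.09232 m
Series → Q common, losses add: H = Σh = 21.11 m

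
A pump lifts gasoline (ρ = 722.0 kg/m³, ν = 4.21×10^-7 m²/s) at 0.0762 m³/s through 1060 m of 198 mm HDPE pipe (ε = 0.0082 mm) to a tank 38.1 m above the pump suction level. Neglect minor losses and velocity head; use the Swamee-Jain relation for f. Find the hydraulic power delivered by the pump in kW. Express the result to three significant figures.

V = 4Q/(πD²) = 2.475 m/s; Re = 1.16×10^6; ε/D = 4.14×10^-5; f = 0.01231
h_f = f(L/D)V²/2g = 20.57 m
Total head H = z + h_f = 38.1 + 20.57 = 58.67 m
P_hyd = ρgQH = 722.0·9.81·0.0762·58.67 = 31.66 kW

P_hyd ≈ 31.7 kW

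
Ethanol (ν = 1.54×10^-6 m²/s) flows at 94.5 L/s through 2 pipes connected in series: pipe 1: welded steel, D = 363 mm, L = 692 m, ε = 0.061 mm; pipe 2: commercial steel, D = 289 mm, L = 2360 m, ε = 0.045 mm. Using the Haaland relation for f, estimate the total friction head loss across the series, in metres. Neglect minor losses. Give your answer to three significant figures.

Pipe 1: V = 0.9131 m/s, Re = 2.15×10^5, ε/D = 1.68×10^-4, f = 0.01649, h_1 = f(L/D)V²/2g = 1.336 m
Pipe 2: V = 1.441 m/s, Re = 2.70×10^5, ε/D = 1.56×10^-4, f = 0.01591, h_2 = f(L/D)V²/2g = 13.74 m
Series → Q common, losses add: H = Σh = 15.08 m

H ≈ 15.1 m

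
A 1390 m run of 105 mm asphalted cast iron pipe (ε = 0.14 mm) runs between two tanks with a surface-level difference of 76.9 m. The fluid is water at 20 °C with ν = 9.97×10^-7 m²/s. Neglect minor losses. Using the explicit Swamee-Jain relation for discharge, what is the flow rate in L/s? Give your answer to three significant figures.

Swamee-Jain (Type II): Q = -0.965·√(gD⁵h_f/L)·ln[ε/(3.7D) + √(3.17ν²L/(gD³h_f))]
√(gD⁵h_f/L) = √(9.81·0.105⁵·76.9/1390) = 0.002632
ε/(3.7D) = 3.60×10^-4; √(3.17ν²L/(gD³h_f)) = 7.08×10^-5
Q = -0.965·0.002632·ln(4.312×10^-4) = 0.01968 m³/s
Check: V = 2.27 m/s, Re = 2.39×10^5, f = 0.02223, h_f = 77.5 m ≈ 76.9 m ✓

Q ≈ 19.7 L/s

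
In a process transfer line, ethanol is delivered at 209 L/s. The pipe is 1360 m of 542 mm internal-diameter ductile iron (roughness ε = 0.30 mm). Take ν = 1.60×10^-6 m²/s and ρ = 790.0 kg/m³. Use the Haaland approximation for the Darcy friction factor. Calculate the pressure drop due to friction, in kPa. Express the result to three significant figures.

V = 4Q/(πD²) = 4·0.209/(π·0.542²) = 0.9059 m/s
Re = VD/ν = 0.9059·0.542/1.60×10^-6 = 3.07×10^5 → turbulent
ε/D = 0.30/542 = 5.54×10^-4
Haaland: f = 0.01835
h_f = f(L/D)V²/(2g) = 0.01835·(1360/0.542)·0.9059²/(2·9.81) = 1.926 m
Δp = ρg·h_f = 790.0·9.81·1.926 = 14.93 kPa

Δp ≈ 14.9 kPa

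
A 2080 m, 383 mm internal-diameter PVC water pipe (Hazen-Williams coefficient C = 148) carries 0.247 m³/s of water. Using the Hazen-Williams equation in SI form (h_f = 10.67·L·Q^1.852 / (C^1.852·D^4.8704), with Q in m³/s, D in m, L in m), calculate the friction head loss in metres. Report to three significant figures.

h_f ≈ 17.1 m

h_f = 10.67·2080·0.247^1.852 / (148^1.852·0.383^4.8704) = 17.07 m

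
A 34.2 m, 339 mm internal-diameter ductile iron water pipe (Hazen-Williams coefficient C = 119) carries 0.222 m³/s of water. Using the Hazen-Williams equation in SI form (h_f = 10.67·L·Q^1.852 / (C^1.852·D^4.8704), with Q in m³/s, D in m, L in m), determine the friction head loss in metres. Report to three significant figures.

h_f = 10.67·34.2·0.222^1.852 / (119^1.852·0.339^4.8704) = 0.6249 m

h_f ≈ 0.625 m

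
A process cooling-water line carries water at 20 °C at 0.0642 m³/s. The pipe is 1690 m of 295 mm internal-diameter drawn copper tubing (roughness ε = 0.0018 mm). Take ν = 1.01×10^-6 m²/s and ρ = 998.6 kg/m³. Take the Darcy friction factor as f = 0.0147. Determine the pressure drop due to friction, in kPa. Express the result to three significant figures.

Δp ≈ 37.1 kPa

V = 4Q/(πD²) = 4·0.0642/(π·0.295²) = 0.9393 m/s
h_f = f(L/D)V²/(2g) = 0.01470·(1690/0.295)·0.9393²/(2·9.81) = 3.787 m
Δp = ρg·h_f = 998.6·9.81·3.787 = 37.10 kPa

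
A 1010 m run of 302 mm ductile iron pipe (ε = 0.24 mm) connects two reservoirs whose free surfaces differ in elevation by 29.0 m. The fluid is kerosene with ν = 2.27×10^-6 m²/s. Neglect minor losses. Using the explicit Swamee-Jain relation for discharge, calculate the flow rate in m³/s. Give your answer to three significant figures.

Q ≈ 0.212 m³/s

Swamee-Jain (Type II): Q = -0.965·√(gD⁵h_f/L)·ln[ε/(3.7D) + √(3.17ν²L/(gD³h_f))]
√(gD⁵h_f/L) = √(9.81·0.302⁵·29.0/1010) = 0.02660
ε/(3.7D) = 2.15×10^-4; √(3.17ν²L/(gD³h_f)) = 4.59×10^-5
Q = -0.965·0.02660·ln(2.607×10^-4) = 0.2118 m³/s
Check: V = 2.96 m/s, Re = 3.93×10^5, f = 0.01959, h_f = 29.2 m ≈ 29.0 m ✓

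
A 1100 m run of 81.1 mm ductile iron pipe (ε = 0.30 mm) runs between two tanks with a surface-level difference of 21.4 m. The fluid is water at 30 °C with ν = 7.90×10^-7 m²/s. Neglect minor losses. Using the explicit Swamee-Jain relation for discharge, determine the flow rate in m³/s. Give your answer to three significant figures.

Q ≈ 0.00535 m³/s

Swamee-Jain (Type II): Q = -0.965·√(gD⁵h_f/L)·ln[ε/(3.7D) + √(3.17ν²L/(gD³h_f))]
√(gD⁵h_f/L) = √(9.81·0.0811⁵·21.4/1100) = 8.183×10^-4
ε/(3.7D) = 1.00×10^-3; √(3.17ν²L/(gD³h_f)) = 1.39×10^-4
Q = -0.965·8.183×10^-4·ln(0.001139) = 0.005352 m³/s
Check: V = 1.04 m/s, Re = 1.06×10^5, f = 0.02910, h_f = 21.6 m ≈ 21.4 m ✓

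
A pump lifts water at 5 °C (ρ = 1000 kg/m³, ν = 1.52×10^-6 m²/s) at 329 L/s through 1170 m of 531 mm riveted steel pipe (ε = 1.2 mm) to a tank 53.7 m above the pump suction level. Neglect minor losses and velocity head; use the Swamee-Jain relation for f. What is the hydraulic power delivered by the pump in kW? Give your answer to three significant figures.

V = 4Q/(πD²) = 1.486 m/s; Re = 5.19×10^5; ε/D = 0.00226; f = 0.02463
h_f = f(L/D)V²/2g = 6.106 m
Total head H = z + h_f = 53.7 + 6.106 = 59.81 m
P_hyd = ρgQH = 1000·9.81·0.329·59.81 = 193.0 kW

P_hyd ≈ 193 kW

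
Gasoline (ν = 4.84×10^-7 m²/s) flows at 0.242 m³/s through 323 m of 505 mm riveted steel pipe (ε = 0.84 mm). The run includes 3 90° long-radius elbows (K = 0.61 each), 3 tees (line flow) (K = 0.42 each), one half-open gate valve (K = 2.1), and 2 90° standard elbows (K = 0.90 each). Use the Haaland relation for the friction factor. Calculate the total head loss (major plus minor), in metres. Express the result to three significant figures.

H_L ≈ 1.59 m

V = 4Q/(πD²) = 1.208 m/s; V²/2g = 0.07440 m
Re = 1.26×10^6, ε/D = 0.00166 → f = 0.02251 (Haaland)
Major: h_f = f(L/D)·V²/2g = 0.02251·639.6·0.07440 = 1.071 m
Minor: ΣK = 6.99; h_m = ΣK·V²/2g = 0.5201 m
Total H_L = 1.071 + 0.5201 = 1.591 m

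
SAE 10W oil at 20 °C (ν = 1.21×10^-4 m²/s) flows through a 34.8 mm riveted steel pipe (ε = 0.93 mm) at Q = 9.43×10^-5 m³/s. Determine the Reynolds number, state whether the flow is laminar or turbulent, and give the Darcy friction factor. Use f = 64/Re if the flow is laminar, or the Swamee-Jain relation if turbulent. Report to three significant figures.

Re ≈ 28.5; laminar; f = 64/Re ≈ 2.24

V = 4Q/(πD²) = 0.09914 m/s
Re = VD/ν = 0.09914·0.0348/1.21×10^-4 = 28.5
Re < 2300 → laminar → f = 64/Re = 2.245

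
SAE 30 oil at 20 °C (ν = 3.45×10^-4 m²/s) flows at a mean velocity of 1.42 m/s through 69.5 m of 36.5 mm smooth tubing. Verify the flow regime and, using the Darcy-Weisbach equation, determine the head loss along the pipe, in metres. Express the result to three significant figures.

h_f ≈ 83.4 m

Re = VD/ν = 1.42·0.03650/3.45×10^-4 = 150 → laminar (Re < 2300)
f = 64/Re = 0.4260
h_f = f(L/D)V²/(2g) = 0.4260·(69.5/0.03650)·1.42²/(2·9.81) = 83.37 m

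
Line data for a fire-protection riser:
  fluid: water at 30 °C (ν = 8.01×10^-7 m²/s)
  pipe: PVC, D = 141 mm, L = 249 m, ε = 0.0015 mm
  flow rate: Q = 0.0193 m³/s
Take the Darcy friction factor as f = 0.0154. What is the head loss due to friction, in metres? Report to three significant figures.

h_f ≈ 2.12 m

V = 4Q/(πD²) = 4·0.0193/(π·0.141²) = 1.236 m/s
h_f = f(L/D)V²/(2g) = 0.01540·(249/0.141)·1.236²/(2·9.81) = 2.118 m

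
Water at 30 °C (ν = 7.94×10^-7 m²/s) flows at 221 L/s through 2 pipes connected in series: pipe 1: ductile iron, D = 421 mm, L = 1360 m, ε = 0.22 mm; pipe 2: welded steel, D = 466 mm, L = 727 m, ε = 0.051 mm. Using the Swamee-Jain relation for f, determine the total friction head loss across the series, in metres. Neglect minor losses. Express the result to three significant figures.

Pipe 1: V = 1.588 m/s, Re = 8.42×10^5, ε/D = 5.23×10^-4, f = 0.01754, h_1 = f(L/D)V²/2g = 7.281 m
Pipe 2: V = 1.296 m/s, Re = 7.60×10^5, ε/D = 1.09×10^-4, f = 0.01397, h_2 = f(L/D)V²/2g = 1.865 m
Series → Q common, losses add: H = Σh = 9.145 m

H ≈ 9.15 m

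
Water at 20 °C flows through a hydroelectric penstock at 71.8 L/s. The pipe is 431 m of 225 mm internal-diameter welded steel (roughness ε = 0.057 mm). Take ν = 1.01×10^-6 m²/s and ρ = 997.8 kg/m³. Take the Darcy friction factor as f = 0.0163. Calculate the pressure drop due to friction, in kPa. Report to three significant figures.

Δp ≈ 50.8 kPa

V = 4Q/(πD²) = 4·0.0718/(π·0.225²) = 1.806 m/s
h_f = f(L/D)V²/(2g) = 0.01630·(431/0.225)·1.806²/(2·9.81) = 5.189 m
Δp = ρg·h_f = 997.8·9.81·5.189 = 50.80 kPa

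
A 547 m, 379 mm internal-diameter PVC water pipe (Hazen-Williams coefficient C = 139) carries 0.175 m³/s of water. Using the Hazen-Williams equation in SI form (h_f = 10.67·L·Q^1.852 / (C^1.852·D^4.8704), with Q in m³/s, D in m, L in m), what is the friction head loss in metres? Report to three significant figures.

h_f = 10.67·547·0.175^1.852 / (139^1.852·0.379^4.8704) = 2.803 m

h_f ≈ 2.80 m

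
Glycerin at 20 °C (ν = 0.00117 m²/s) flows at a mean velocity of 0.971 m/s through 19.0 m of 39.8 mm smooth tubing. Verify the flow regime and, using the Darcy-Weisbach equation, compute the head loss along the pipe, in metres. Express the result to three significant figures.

Re = VD/ν = 0.971·0.03980/0.00117 = 33.0 → laminar (Re < 2300)
f = 64/Re = 1.938
h_f = f(L/D)V²/(2g) = 1.938·(19.0/0.03980)·0.971²/(2·9.81) = 44.45 m

h_f ≈ 44.5 m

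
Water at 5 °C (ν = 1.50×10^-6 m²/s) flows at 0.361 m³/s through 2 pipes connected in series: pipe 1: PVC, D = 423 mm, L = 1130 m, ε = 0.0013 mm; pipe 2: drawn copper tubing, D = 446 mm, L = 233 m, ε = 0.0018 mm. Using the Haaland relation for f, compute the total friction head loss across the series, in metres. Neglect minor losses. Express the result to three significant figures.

Pipe 1: V = 2.569 m/s, Re = 7.24×10^5, ε/D = 3.07×10^-6, f = 0.01228, h_1 = f(L/D)V²/2g = 11.03 m
Pipe 2: V = 2.311 m/s, Re = 6.87×10^5, ε/D = 4.04×10^-6, f = 0.01241, h_2 = f(L/D)V²/2g = 1.764 m
Series → Q common, losses add: H = Σh = 12.80 m

H ≈ 12.8 m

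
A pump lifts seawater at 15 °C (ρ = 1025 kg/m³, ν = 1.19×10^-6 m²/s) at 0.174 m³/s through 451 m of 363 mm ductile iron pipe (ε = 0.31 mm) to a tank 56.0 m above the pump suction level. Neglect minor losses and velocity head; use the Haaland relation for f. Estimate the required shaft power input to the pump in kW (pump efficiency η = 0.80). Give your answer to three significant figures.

P_shaft ≈ 130 kW

V = 4Q/(πD²) = 1.681 m/s; Re = 5.13×10^5; ε/D = 8.54×10^-4; f = 0.01951
h_f = f(L/D)V²/2g = 3.492 m
Total head H = z + h_f = 56.0 + 3.492 = 59.49 m
P_hyd = ρgQH = 1025·9.81·0.174·59.49 = 104.1 kW
P_shaft = P_hyd/η = 104.1/0.80 = 130.1 kW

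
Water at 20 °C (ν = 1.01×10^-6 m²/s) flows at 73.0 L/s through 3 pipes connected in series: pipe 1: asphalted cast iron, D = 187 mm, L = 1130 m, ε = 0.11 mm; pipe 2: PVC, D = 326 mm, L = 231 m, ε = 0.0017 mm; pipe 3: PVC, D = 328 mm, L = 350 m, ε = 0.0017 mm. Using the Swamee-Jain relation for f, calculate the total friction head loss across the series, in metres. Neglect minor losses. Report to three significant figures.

H ≈ 40.9 m

Pipe 1: V = 2.658 m/s, Re = 4.92×10^5, ε/D = 5.88×10^-4, f = 0.01832, h_1 = f(L/D)V²/2g = 39.86 m
Pipe 2: V = 0.8746 m/s, Re = 2.82×10^5, ε/D = 5.21×10^-6, f = 0.01460, h_2 = f(L/D)V²/2g = 0.4033 m
Pipe 3: V = 0.8639 m/s, Re = 2.81×10^5, ε/D = 5.18×10^-6, f = 0.01461, h_3 = f(L/D)V²/2g = 0.5933 m
Series → Q common, losses add: H = Σh = 40.86 m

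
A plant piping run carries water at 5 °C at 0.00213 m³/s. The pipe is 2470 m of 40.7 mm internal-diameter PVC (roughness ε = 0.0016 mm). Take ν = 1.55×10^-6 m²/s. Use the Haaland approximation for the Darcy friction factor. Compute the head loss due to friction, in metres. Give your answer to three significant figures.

V = 4Q/(πD²) = 4·0.00213/(π·0.0407²) = 1.637 m/s
Re = VD/ν = 1.637·0.0407/1.55×10^-6 = 4.30×10^4 → turbulent
ε/D = 0.0016/40.7 = 3.93×10^-5
Haaland: f = 0.02153
h_f = f(L/D)V²/(2g) = 0.02153·(2470/0.0407)·1.637²/(2·9.81) = 178.5 m

h_f ≈ 178 m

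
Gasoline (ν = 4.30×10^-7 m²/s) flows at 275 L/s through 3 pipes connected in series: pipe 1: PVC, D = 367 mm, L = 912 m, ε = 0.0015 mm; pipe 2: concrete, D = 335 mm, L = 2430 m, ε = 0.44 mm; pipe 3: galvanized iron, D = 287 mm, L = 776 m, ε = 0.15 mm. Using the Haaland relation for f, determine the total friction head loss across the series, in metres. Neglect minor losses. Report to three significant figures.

Pipe 1: V = 2.600 m/s, Re = 2.22×10^6, ε/D = 4.09×10^-6, f = 0.01030, h_1 = f(L/D)V²/2g = 8.815 m
Pipe 2: V = 3.120 m/s, Re = 2.43×10^6, ε/D = 0.00131, f = 0.02114, h_2 = f(L/D)V²/2g = 76.08 m
Pipe 3: V = 4.251 m/s, Re = 2.84×10^6, ε/D = 5.23×10^-4, f = 0.01705, h_3 = f(L/D)V²/2g = 42.47 m
Series → Q common, losses add: H = Σh = 127.4 m

H ≈ 127 m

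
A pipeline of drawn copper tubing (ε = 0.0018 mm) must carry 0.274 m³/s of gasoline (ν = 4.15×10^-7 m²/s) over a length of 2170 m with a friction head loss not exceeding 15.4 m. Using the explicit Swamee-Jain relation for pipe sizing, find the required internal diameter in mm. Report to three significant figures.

D ≈ 393 mm

Swamee-Jain (Type III): D = 0.66·[ε^1.25·(LQ²/(gh_f))^4.75 + ν·Q^9.4·(L/(gh_f))^5.2]^0.04
LQ²/(gh_f) = 1.078; L/(gh_f) = 14.36
Term 1 = ε^1.25·(…)^4.75 = 9.44×10^-8; Term 2 = ν·Q^9.4·(…)^5.2 = 2.24×10^-6
D = 0.66·(9.44×10^-8 + 2.24×10^-6)^0.04 = 0.3929 m = 393 mm
Check: V = 2.26 m/s, Re = 2.14×10^6, f = 0.01044, h_f = 15.0 m ≈ 15.4 m ✓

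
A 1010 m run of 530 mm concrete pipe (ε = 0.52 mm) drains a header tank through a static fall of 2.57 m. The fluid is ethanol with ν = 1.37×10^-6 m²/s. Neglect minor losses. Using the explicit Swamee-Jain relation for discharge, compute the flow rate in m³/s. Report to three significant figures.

Swamee-Jain (Type II): Q = -0.965·√(gD⁵h_f/L)·ln[ε/(3.7D) + √(3.17ν²L/(gD³h_f))]
√(gD⁵h_f/L) = √(9.81·0.530⁵·2.57/1010) = 0.03231
ε/(3.7D) = 2.65×10^-4; √(3.17ν²L/(gD³h_f)) = 4.00×10^-5
Q = -0.965·0.03231·ln(3.052×10^-4) = 0.2524 m³/s
Check: V = 1.14 m/s, Re = 4.43×10^5, f = 0.02035, h_f = 2.59 m ≈ 2.57 m ✓

Q ≈ 0.252 m³/s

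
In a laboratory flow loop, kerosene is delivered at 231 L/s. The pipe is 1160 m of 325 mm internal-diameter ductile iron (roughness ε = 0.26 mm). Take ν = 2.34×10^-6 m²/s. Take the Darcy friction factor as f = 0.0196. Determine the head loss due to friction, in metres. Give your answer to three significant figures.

h_f ≈ 27.6 m

V = 4Q/(πD²) = 4·0.231/(π·0.325²) = 2.785 m/s
h_f = f(L/D)V²/(2g) = 0.01960·(1160/0.325)·2.785²/(2·9.81) = 27.65 m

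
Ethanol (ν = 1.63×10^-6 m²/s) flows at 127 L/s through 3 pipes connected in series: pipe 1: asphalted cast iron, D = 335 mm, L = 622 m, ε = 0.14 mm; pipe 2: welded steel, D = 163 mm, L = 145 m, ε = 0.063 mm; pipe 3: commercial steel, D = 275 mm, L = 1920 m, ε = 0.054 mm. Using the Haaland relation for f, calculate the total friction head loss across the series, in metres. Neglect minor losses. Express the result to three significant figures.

H ≈ 57.0 m

Pipe 1: V = 1.441 m/s, Re = 2.96×10^5, ε/D = 4.18×10^-4, f = 0.01760, h_1 = f(L/D)V²/2g = 3.457 m
Pipe 2: V = 6.086 m/s, Re = 6.09×10^5, ε/D = 3.87×10^-4, f = 0.01665, h_2 = f(L/D)V²/2g = 27.96 m
Pipe 3: V = 2.138 m/s, Re = 3.61×10^5, ε/D = 1.96×10^-4, f = 0.01572, h_3 = f(L/D)V²/2g = 25.58 m
Series → Q common, losses add: H = Σh = 56.99 m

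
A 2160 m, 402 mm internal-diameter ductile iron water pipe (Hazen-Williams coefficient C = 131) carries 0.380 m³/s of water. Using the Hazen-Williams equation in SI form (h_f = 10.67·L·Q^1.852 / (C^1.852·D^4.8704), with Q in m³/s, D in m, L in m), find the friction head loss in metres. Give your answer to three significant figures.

h_f ≈ 39.0 m

h_f = 10.67·2160·0.380^1.852 / (131^1.852·0.402^4.8704) = 38.97 m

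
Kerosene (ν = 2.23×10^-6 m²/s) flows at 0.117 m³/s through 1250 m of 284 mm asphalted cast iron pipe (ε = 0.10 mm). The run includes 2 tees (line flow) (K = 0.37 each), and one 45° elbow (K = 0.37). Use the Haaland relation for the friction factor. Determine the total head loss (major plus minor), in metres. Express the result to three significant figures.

H_L ≈ 13.6 m

V = 4Q/(πD²) = 1.847 m/s; V²/2g = 0.1739 m
Re = 2.35×10^5, ε/D = 3.52×10^-4 → f = 0.01753 (Haaland)
Major: h_f = f(L/D)·V²/2g = 0.01753·4401·0.1739 = 13.42 m
Minor: ΣK = 1.11; h_m = ΣK·V²/2g = 0.1930 m
Total H_L = 13.42 + 0.1930 = 13.61 m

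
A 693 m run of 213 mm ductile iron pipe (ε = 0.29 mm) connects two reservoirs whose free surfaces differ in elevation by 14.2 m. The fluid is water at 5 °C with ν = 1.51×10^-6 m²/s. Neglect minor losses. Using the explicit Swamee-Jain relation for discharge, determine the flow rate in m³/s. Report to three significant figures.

Swamee-Jain (Type II): Q = -0.965·√(gD⁵h_f/L)·ln[ε/(3.7D) + √(3.17ν²L/(gD³h_f))]
√(gD⁵h_f/L) = √(9.81·0.213⁵·14.2/693) = 0.009388
ε/(3.7D) = 3.68×10^-4; √(3.17ν²L/(gD³h_f)) = 6.10×10^-5
Q = -0.965·0.009388·ln(4.290×10^-4) = 0.07025 m³/s
Check: V = 1.97 m/s, Re = 2.78×10^5, f = 0.02219, h_f = 14.3 m ≈ 14.2 m ✓

Q ≈ 0.0702 m³/s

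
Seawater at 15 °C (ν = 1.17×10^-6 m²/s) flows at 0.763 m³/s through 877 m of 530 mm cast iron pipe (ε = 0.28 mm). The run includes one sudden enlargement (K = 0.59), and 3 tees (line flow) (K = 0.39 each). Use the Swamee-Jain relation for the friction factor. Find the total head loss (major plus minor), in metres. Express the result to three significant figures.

H_L ≈ 18.5 m

V = 4Q/(πD²) = 3.458 m/s; V²/2g = 0.6096 m
Re = 1.57×10^6, ε/D = 5.28×10^-4 → f = 0.01730 (Swamee-Jain)
Major: h_f = f(L/D)·V²/2g = 0.01730·1655·0.6096 = 17.45 m
Minor: ΣK = 1.76; h_m = ΣK·V²/2g = 1.073 m
Total H_L = 17.45 + 1.073 = 18.53 m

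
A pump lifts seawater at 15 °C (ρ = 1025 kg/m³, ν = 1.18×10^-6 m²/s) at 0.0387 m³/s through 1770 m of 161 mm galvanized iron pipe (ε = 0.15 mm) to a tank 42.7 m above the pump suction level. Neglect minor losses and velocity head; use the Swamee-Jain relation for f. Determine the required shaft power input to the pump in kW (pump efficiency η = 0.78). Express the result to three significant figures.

V = 4Q/(πD²) = 1.901 m/s; Re = 2.59×10^5; ε/D = 9.32×10^-4; f = 0.02061
h_f = f(L/D)V²/2g = 41.73 m
Total head H = z + h_f = 42.7 + 41.73 = 84.43 m
P_hyd = ρgQH = 1025·9.81·0.0387·84.43 = 32.85 kW
P_shaft = P_hyd/η = 32.85/0.78 = 42.12 kW

P_shaft ≈ 42.1 kW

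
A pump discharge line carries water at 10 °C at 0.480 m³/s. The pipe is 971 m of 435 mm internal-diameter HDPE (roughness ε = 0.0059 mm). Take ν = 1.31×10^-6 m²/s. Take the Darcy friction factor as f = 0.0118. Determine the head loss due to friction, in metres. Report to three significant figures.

h_f ≈ 14.0 m

V = 4Q/(πD²) = 4·0.480/(π·0.435²) = 3.230 m/s
h_f = f(L/D)V²/(2g) = 0.01180·(971/0.435)·3.230²/(2·9.81) = 14.00 m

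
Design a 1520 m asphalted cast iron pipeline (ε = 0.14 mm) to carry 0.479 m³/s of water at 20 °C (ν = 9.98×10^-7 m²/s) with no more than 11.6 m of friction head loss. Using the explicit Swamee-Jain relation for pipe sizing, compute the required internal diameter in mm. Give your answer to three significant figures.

Swamee-Jain (Type III): D = 0.66·[ε^1.25·(LQ²/(gh_f))^4.75 + ν·Q^9.4·(L/(gh_f))^5.2]^0.04
LQ²/(gh_f) = 3.065; L/(gh_f) = 13.36
Term 1 = ε^1.25·(…)^4.75 = 0.00311; Term 2 = ν·Q^9.4·(…)^5.2 = 7.05×10^-4
D = 0.66·(0.00311 + 7.05×10^-4)^0.04 = 0.5282 m = 528 mm
Check: V = 2.19 m/s, Re = 1.16×10^6, f = 0.01533, h_f = 10.7 m ≈ 11.6 m ✓

D ≈ 528 mm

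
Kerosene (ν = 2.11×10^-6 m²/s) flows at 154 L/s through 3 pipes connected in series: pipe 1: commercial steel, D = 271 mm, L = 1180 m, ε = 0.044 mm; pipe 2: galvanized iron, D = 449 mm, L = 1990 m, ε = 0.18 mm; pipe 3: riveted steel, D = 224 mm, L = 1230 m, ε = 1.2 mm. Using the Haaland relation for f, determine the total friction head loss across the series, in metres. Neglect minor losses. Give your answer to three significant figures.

Pipe 1: V = 2.670 m/s, Re = 3.43×10^5, ε/D = 1.62×10^-4, f = 0.01552, h_1 = f(L/D)V²/2g = 24.55 m
Pipe 2: V = 0.9726 m/s, Re = 2.07×10^5, ε/D = 4.01×10^-4, f = 0.01804, h_2 = f(L/D)V²/2g = 3.855 m
Pipe 3: V = 3.908 m/s, Re = 4.15×10^5, ε/D = 0.00536, f = 0.03127, h_3 = f(L/D)V²/2g = 133.7 m
Series → Q common, losses add: H = Σh = 162.1 m

H ≈ 162 m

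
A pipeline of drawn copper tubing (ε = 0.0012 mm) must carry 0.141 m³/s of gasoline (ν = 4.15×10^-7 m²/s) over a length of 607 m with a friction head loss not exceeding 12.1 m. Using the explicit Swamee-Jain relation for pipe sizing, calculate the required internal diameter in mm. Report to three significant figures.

D ≈ 247 mm

Swamee-Jain (Type III): D = 0.66·[ε^1.25·(LQ²/(gh_f))^4.75 + ν·Q^9.4·(L/(gh_f))^5.2]^0.04
LQ²/(gh_f) = 0.1017; L/(gh_f) = 5.114
Term 1 = ε^1.25·(…)^4.75 = 7.64×10^-13; Term 2 = ν·Q^9.4·(…)^5.2 = 2.02×10^-11
D = 0.66·(7.64×10^-13 + 2.02×10^-11)^0.04 = 0.2468 m = 247 mm
Check: V = 2.95 m/s, Re = 1.75×10^6, f = 0.01076, h_f = 11.7 m ≈ 12.1 m ✓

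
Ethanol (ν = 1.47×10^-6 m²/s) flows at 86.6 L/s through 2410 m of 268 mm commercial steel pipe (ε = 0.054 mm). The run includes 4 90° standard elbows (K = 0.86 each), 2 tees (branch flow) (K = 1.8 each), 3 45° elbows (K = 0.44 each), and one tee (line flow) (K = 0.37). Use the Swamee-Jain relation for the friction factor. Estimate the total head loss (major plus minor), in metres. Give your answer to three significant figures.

H_L ≈ 18.8 m

V = 4Q/(πD²) = 1.535 m/s; V²/2g = 0.1201 m
Re = 2.80×10^5, ε/D = 2.01×10^-4 → f = 0.01645 (Swamee-Jain)
Major: h_f = f(L/D)·V²/2g = 0.01645·8993·0.1201 = 17.77 m
Minor: ΣK = 8.73; h_m = ΣK·V²/2g = 1.049 m
Total H_L = 17.77 + 1.049 = 18.82 m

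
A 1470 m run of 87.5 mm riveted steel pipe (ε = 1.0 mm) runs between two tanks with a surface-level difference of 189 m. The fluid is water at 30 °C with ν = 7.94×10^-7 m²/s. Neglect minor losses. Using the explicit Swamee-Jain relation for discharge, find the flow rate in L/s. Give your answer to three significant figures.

Swamee-Jain (Type II): Q = -0.965·√(gD⁵h_f/L)·ln[ε/(3.7D) + √(3.17ν²L/(gD³h_f))]
√(gD⁵h_f/L) = √(9.81·0.0875⁵·189/1470) = 0.002543
ε/(3.7D) = 0.00309; √(3.17ν²L/(gD³h_f)) = 4.86×10^-5
Q = -0.965·0.002543·ln(0.003137) = 0.01415 m³/s
Check: V = 2.35 m/s, Re = 2.59×10^5, f = 0.04002, h_f = 190 m ≈ 189 m ✓

Q ≈ 14.1 L/s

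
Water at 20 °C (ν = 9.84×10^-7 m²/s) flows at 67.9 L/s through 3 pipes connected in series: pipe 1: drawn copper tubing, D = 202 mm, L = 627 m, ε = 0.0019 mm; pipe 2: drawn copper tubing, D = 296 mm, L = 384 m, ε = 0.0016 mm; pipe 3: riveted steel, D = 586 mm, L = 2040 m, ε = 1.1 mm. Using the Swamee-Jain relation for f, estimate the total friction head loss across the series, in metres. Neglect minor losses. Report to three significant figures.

Pipe 1: V = 2.119 m/s, Re = 4.35×10^5, ε/D = 9.41×10^-6, f = 0.01356, h_1 = f(L/D)V²/2g = 9.632 m
Pipe 2: V = 0.9867 m/s, Re = 2.97×10^5, ε/D = 5.41×10^-6, f = 0.01447, h_2 = f(L/D)V²/2g = 0.9313 m
Pipe 3: V = 0.2518 m/s, Re = 1.50×10^5, ε/D = 0.00188, f = 0.02444, h_3 = f(L/D)V²/2g = 0.2749 m
Series → Q common, losses add: H = Σh = 10.84 m

H ≈ 10.8 m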